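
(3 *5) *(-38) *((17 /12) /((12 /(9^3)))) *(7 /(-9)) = 305235 /8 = 38154.38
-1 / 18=-0.06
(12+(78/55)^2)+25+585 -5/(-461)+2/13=11315576237/18128825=624.18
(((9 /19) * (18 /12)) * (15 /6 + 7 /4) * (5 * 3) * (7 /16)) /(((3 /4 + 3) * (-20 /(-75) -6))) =-48195 /52288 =-0.92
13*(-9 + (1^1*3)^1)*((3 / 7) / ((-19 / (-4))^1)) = -936 / 133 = -7.04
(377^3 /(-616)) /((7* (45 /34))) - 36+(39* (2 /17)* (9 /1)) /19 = -295282278323 /31337460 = -9422.66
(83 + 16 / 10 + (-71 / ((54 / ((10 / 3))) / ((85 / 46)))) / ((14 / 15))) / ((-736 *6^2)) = -6600749 / 2303562240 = -0.00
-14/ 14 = -1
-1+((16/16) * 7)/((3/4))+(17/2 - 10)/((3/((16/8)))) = 22/3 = 7.33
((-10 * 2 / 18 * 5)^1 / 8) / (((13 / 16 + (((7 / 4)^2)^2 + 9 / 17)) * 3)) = -0.02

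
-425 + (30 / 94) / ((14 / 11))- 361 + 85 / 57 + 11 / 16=-235108765 / 300048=-783.57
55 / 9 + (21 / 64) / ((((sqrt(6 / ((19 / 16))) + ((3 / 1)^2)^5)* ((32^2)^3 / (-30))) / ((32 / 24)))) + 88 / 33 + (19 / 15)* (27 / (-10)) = 35* sqrt(114) / 47422812337857363968 + 228672801093139373847071 / 42680531104071627571200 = 5.36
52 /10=26 /5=5.20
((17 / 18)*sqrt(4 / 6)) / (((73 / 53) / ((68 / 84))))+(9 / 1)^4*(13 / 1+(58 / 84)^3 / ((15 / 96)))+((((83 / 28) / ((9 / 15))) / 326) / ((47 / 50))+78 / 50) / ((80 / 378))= 15317*sqrt(6) / 82782+1041873782541957 / 10510892000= 99123.70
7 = 7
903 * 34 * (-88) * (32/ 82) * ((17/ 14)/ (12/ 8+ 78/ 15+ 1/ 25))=-2624582400/ 13817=-189953.13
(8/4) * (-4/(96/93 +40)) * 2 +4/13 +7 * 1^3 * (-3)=-43577/2067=-21.08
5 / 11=0.45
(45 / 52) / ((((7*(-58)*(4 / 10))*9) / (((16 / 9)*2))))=-50 / 23751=-0.00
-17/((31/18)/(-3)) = 918/31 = 29.61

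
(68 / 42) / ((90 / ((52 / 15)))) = 884 / 14175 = 0.06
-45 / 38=-1.18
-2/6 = -1/3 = -0.33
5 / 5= 1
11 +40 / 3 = 73 / 3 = 24.33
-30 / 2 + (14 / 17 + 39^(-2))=-366544 / 25857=-14.18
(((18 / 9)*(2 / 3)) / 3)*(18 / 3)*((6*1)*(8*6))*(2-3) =-768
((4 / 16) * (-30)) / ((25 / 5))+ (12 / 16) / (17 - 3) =-81 / 56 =-1.45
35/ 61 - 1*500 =-30465/ 61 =-499.43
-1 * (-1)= 1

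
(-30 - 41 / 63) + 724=43681 / 63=693.35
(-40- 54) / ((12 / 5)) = -235 / 6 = -39.17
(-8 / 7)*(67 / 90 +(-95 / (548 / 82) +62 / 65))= 8025424 / 561015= 14.31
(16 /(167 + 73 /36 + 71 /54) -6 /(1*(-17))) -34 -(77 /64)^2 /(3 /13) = -153052438577 /3843059712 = -39.83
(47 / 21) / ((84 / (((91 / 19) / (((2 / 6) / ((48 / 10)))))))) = 1222 / 665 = 1.84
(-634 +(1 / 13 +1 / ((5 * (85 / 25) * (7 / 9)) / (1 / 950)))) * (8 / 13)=-3726579732 / 9552725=-390.11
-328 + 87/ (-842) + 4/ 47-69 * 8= -34825841/ 39574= -880.02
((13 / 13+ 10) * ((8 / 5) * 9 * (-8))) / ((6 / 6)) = -6336 / 5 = -1267.20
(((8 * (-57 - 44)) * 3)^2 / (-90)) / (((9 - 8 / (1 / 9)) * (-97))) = -326432 / 30555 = -10.68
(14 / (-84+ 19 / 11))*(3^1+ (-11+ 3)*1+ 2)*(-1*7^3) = -158466 / 905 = -175.10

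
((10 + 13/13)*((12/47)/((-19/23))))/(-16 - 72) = 69/1786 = 0.04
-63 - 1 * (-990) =927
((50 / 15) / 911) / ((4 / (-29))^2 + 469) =0.00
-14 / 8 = -7 / 4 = -1.75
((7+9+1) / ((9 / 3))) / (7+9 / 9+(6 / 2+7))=17 / 54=0.31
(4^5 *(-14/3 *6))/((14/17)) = -34816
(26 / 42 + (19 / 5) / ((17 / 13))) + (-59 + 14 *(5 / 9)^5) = -1923038459 / 35134155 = -54.73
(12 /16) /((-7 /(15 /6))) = -15 /56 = -0.27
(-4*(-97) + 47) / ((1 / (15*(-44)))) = -287100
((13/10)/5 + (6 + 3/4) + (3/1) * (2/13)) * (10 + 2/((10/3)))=514789/6500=79.20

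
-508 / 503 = -1.01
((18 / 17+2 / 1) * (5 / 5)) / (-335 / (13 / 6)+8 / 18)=-3042 / 153323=-0.02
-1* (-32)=32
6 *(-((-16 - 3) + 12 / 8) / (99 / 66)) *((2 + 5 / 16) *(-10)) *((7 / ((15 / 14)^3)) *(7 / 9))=-8706026 / 1215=-7165.45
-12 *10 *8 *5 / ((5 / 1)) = -960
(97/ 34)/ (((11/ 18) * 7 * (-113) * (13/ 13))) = -873/ 147917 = -0.01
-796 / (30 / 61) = -24278 / 15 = -1618.53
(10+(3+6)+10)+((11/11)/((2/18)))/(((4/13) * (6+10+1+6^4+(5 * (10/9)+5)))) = 1382845/47648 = 29.02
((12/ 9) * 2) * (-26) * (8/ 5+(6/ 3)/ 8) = -1924/ 15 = -128.27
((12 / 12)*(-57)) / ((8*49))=-0.15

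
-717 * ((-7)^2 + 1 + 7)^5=-431413204869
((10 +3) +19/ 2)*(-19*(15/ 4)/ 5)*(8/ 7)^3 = -478.60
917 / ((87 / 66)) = 20174 / 29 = 695.66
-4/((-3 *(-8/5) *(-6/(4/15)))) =1/27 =0.04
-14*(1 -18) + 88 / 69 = 16510 / 69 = 239.28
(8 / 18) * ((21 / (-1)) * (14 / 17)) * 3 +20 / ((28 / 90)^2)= 152917 / 833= 183.57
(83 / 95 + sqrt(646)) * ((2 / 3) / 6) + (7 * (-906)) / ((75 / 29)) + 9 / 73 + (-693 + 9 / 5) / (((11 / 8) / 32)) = -63638151748 / 3432825 + sqrt(646) / 9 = -18535.30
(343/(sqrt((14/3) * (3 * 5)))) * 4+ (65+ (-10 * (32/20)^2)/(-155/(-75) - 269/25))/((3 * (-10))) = -2215/978+ 98 * sqrt(70)/5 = 161.72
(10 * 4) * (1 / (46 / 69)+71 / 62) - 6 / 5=16214 / 155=104.61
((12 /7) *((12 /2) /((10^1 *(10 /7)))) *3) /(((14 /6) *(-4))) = -81 /350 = -0.23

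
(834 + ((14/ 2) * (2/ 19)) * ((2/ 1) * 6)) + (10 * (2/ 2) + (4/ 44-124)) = 152347/ 209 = 728.93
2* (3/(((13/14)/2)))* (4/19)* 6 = 4032/247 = 16.32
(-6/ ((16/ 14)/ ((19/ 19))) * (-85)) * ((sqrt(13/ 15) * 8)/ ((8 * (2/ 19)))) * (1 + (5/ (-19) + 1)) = 3927 * sqrt(195)/ 8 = 6854.70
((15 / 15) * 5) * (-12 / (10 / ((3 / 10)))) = -1.80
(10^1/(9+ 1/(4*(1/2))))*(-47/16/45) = -47/684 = -0.07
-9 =-9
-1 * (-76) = 76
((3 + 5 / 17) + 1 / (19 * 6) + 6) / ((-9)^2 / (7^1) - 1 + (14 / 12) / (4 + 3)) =11473 / 13243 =0.87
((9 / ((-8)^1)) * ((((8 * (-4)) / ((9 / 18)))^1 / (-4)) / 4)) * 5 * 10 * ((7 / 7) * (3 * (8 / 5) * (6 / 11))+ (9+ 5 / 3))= -32880 / 11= -2989.09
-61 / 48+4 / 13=-601 / 624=-0.96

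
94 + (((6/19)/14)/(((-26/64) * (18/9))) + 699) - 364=741693/1729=428.97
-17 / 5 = -3.40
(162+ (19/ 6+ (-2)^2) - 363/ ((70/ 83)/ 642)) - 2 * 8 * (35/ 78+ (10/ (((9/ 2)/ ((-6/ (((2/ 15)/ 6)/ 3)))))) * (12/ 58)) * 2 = -6973661011/ 26390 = -264253.92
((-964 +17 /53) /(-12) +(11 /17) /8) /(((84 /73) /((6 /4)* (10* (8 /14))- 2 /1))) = 972868007 /2119152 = 459.08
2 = 2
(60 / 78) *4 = 40 / 13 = 3.08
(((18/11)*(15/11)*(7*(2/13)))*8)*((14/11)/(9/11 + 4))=423360/83369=5.08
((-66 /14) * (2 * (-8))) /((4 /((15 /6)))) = 330 /7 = 47.14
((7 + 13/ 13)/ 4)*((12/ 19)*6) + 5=239/ 19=12.58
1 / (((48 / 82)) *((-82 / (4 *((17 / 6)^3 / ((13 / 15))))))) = -24565 / 11232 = -2.19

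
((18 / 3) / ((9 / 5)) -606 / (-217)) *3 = 3988 / 217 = 18.38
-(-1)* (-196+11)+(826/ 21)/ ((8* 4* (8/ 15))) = -182.70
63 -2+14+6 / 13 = 981 / 13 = 75.46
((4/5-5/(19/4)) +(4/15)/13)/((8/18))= -129/247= -0.52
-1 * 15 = -15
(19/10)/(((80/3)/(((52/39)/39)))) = 19/7800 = 0.00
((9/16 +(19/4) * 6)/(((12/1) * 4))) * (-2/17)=-155/2176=-0.07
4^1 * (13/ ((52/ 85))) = 85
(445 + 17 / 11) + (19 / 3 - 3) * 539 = 74026 / 33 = 2243.21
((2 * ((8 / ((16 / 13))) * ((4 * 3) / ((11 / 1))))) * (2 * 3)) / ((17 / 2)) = 1872 / 187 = 10.01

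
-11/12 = -0.92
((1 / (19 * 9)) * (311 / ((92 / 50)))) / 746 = 7775 / 5868036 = 0.00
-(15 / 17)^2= -225 / 289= -0.78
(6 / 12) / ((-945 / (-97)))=97 / 1890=0.05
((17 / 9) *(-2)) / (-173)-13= -20207 / 1557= -12.98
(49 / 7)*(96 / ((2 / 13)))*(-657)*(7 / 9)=-2232048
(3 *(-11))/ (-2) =33/ 2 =16.50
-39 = -39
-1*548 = -548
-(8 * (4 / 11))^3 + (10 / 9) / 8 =-1172993 / 47916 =-24.48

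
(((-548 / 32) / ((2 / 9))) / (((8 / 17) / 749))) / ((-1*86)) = 15699789 / 11008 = 1426.22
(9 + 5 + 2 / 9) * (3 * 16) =2048 / 3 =682.67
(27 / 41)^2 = 729 / 1681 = 0.43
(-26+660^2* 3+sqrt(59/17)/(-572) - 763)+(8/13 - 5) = 16978086/13 - sqrt(1003)/9724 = 1306006.61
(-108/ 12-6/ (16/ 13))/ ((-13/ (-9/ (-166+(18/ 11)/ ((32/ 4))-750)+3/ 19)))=14253399/ 79622920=0.18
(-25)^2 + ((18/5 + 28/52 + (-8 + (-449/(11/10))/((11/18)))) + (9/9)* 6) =-320856/7865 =-40.80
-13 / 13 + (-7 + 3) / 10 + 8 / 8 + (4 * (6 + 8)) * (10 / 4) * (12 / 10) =838 / 5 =167.60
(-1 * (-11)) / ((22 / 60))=30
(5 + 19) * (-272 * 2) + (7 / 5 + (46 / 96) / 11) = -13054.56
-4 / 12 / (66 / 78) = -13 / 33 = -0.39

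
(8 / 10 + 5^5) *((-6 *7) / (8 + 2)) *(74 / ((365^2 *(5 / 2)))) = -48574932 / 16653125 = -2.92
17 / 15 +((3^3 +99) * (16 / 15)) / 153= 171 / 85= 2.01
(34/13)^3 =39304/2197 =17.89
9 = 9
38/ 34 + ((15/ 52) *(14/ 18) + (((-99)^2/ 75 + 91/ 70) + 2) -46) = 5922049/ 66300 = 89.32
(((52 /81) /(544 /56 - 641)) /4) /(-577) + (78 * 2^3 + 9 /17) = 624.53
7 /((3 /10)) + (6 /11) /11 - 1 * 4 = 7036 /363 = 19.38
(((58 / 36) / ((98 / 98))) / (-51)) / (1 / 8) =-116 / 459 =-0.25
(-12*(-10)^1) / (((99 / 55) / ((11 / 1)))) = 2200 / 3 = 733.33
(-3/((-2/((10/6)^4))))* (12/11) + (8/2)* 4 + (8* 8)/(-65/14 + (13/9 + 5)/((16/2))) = 1143806/95733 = 11.95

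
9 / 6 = 3 / 2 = 1.50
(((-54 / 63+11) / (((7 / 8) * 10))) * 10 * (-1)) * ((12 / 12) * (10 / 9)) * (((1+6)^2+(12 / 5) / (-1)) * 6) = -529376 / 147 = -3601.20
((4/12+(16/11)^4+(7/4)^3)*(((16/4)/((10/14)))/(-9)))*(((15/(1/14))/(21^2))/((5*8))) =-5717105/75898944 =-0.08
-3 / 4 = -0.75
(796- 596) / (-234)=-100 / 117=-0.85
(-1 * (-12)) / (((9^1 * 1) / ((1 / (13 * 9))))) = 4 / 351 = 0.01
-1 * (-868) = 868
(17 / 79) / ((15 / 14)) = 238 / 1185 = 0.20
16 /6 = 8 /3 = 2.67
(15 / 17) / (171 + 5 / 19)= 285 / 55318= 0.01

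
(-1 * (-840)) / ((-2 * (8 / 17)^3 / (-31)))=15991815 / 128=124936.05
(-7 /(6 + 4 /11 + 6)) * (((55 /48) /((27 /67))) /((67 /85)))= -21175 /10368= -2.04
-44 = -44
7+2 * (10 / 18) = 8.11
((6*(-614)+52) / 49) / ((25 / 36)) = -106.74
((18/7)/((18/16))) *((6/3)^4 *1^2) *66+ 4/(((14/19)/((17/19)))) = 16930/7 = 2418.57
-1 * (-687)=687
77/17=4.53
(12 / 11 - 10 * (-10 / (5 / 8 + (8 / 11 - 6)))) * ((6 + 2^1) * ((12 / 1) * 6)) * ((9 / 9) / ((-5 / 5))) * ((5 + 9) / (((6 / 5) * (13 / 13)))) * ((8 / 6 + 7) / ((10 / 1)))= 514595200 / 4499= 114379.91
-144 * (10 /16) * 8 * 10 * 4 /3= -9600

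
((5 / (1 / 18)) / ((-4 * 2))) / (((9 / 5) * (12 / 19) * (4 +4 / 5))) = -2375 / 1152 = -2.06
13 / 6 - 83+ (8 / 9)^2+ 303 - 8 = 34823 / 162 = 214.96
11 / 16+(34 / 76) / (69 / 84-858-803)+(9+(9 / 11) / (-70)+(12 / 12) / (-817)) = 452653589539 / 46789197840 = 9.67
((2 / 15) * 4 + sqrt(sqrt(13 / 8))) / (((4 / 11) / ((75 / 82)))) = 55 / 41 + 825 * 26^(1 / 4) / 656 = 4.18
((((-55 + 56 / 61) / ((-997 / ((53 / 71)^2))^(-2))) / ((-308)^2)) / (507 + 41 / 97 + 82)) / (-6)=8083096456440137387 / 15663347176496475456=0.52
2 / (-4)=-0.50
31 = 31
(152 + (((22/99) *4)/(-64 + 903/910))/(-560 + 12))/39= 1535124716/393880617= 3.90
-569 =-569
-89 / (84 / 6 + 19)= -89 / 33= -2.70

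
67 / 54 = 1.24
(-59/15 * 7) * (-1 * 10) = 826/3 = 275.33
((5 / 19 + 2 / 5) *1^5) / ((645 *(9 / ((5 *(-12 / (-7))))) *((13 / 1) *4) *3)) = 1 / 159315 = 0.00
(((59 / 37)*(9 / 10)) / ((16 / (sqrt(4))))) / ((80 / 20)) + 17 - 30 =-153389 / 11840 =-12.96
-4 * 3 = -12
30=30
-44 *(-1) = 44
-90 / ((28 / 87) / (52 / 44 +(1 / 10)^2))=-1026513 / 3080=-333.28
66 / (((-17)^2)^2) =66 / 83521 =0.00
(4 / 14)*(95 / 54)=95 / 189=0.50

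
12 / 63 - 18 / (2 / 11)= -2075 / 21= -98.81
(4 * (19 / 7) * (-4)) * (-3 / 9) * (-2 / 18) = -304 / 189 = -1.61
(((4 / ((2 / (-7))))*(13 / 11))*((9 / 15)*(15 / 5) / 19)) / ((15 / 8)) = -4368 / 5225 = -0.84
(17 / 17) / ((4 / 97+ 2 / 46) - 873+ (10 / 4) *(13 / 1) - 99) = -4462 / 4191671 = -0.00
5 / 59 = 0.08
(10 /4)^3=125 /8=15.62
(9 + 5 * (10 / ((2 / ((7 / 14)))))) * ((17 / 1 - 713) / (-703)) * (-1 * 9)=-134676 / 703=-191.57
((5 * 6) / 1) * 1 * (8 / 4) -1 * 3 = 57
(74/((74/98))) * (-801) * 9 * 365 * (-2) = 515731860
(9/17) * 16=144/17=8.47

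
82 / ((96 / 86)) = 1763 / 24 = 73.46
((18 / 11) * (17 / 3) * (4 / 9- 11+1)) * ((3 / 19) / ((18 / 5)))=-7310 / 1881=-3.89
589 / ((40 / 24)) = 1767 / 5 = 353.40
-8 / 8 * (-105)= 105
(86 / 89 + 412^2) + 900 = 15187402 / 89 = 170644.97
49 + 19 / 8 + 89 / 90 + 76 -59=24971 / 360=69.36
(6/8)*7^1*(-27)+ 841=2797/4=699.25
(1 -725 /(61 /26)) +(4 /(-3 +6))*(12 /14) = -131035 /427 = -306.87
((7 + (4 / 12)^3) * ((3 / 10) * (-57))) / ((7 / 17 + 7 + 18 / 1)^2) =-104329 / 559872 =-0.19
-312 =-312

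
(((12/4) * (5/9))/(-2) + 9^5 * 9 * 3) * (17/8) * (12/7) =162620861/28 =5807887.89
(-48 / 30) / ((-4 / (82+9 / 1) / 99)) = 18018 / 5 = 3603.60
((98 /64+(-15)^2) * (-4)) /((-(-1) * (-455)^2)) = -7249 /1656200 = -0.00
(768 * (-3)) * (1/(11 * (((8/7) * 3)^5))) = -16807/38016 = -0.44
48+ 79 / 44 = 2191 / 44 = 49.80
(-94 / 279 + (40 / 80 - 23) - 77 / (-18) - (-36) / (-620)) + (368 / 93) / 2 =-2579 / 155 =-16.64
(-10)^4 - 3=9997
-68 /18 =-34 /9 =-3.78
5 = 5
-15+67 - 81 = -29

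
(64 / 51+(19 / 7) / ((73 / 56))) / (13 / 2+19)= 0.13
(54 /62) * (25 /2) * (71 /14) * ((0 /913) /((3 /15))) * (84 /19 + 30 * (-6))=0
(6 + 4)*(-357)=-3570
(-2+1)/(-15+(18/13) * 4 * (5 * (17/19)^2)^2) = -1694173/124925205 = -0.01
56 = 56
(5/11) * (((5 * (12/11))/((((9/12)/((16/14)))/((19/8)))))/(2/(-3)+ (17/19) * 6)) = 108300/56749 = 1.91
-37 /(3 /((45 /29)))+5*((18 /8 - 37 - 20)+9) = -28755 /116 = -247.89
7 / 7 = 1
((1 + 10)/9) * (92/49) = 1012/441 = 2.29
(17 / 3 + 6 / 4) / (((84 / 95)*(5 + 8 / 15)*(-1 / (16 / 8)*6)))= -20425 / 41832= -0.49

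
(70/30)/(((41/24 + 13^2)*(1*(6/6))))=56/4097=0.01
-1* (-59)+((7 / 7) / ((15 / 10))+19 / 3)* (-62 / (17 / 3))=-299 / 17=-17.59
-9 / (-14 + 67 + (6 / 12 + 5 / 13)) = -78 / 467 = -0.17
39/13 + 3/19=60/19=3.16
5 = 5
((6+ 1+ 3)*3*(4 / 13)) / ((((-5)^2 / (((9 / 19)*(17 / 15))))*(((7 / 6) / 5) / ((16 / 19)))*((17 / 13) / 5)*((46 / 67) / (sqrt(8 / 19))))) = 463104*sqrt(38) / 1104299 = 2.59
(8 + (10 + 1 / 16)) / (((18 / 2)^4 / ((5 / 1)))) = 1445 / 104976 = 0.01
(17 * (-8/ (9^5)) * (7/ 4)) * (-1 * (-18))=-476/ 6561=-0.07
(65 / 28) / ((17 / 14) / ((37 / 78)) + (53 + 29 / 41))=98605 / 2390004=0.04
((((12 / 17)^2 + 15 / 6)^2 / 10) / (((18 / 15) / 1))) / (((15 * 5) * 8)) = 0.00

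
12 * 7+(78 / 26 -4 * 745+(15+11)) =-2867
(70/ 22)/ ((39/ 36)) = 420/ 143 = 2.94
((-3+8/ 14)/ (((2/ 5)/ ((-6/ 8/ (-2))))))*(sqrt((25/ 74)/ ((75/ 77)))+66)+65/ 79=-661145/ 4424-85*sqrt(17094)/ 8288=-150.79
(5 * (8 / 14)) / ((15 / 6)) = 8 / 7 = 1.14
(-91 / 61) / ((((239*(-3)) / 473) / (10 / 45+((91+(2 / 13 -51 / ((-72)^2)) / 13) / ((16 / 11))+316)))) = 372.78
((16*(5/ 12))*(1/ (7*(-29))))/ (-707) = 20/ 430563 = 0.00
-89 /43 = -2.07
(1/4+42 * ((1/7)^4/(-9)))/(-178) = -1021/732648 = -0.00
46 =46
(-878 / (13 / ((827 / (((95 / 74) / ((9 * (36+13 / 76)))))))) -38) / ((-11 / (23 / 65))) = 7643952934733 / 16777475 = 455608.07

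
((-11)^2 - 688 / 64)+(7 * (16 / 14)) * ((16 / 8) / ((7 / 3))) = 3279 / 28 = 117.11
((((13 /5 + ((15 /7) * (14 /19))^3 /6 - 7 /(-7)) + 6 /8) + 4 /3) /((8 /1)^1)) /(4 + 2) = 0.13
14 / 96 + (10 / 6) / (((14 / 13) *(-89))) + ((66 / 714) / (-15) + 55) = 6672001 / 121040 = 55.12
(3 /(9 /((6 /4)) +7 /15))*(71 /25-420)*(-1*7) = 657027 /485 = 1354.69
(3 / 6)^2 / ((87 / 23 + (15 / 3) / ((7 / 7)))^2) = 529 / 163216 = 0.00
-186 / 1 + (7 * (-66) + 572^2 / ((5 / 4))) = 1305496 / 5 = 261099.20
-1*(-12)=12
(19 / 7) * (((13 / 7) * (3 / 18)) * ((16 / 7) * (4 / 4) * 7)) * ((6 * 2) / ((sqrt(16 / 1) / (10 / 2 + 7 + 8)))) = 39520 / 49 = 806.53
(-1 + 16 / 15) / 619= 1 / 9285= 0.00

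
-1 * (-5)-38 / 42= 86 / 21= 4.10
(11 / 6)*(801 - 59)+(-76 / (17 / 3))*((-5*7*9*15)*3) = 9765077 / 51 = 191472.10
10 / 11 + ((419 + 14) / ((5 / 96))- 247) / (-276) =-429863 / 15180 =-28.32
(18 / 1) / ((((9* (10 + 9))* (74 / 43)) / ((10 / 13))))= 430 / 9139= 0.05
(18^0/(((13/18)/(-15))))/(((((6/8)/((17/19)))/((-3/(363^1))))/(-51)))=-312120/29887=-10.44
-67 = -67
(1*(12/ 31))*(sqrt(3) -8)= -96/ 31 + 12*sqrt(3)/ 31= -2.43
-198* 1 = -198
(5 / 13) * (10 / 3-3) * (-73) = -9.36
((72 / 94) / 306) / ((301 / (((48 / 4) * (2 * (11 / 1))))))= 528 / 240499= 0.00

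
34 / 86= 17 / 43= 0.40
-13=-13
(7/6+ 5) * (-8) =-148/3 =-49.33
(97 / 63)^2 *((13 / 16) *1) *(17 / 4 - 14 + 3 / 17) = -18.44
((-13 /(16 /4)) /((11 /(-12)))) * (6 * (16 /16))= 234 /11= 21.27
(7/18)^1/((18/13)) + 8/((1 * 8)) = 415/324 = 1.28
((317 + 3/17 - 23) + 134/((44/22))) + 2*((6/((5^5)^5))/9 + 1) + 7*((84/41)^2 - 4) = 9314419627189636230583058/25549829006195068359375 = 364.56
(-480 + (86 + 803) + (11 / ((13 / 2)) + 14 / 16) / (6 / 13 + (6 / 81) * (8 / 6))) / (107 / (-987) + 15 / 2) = 1926729609 / 34434760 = 55.95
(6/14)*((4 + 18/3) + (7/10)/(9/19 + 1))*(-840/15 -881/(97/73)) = -3227.89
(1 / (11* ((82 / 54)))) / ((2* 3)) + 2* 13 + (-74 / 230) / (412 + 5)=26.01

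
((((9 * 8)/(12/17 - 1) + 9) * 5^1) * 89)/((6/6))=-104931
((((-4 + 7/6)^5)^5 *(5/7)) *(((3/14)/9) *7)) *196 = -4736074879475.25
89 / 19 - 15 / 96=2753 / 608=4.53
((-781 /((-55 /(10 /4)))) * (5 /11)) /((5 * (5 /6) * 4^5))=213 /56320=0.00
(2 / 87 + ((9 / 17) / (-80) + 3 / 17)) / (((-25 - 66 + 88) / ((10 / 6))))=-22817 / 212976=-0.11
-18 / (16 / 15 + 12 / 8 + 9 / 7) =-3780 / 809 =-4.67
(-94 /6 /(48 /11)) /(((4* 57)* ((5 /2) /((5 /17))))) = -517 /279072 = -0.00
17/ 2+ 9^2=179/ 2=89.50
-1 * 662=-662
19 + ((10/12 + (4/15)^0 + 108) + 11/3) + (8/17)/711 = 3203071/24174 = 132.50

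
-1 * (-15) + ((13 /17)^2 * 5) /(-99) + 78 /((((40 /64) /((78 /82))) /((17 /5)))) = 12275742032 /29326275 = 418.59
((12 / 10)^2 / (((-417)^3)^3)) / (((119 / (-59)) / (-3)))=-236 / 42009518195375679261247725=-0.00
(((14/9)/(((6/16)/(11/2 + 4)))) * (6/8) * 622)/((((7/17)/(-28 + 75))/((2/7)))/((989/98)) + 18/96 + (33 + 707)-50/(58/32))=60664283532608/2351538095229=25.80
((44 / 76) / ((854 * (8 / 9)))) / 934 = 99 / 121240672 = 0.00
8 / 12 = 2 / 3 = 0.67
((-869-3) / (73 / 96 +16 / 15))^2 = 175192473600 / 769129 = 227780.35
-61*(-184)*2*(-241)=-5409968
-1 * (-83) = 83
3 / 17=0.18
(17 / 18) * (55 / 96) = 935 / 1728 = 0.54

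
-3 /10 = -0.30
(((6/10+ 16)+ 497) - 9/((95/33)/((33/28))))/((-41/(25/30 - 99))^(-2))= 88.95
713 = 713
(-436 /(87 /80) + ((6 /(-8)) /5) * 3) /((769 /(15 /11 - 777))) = 496550313 /1226555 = 404.83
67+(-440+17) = -356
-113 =-113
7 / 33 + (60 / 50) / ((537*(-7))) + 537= 111065854 / 206745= 537.21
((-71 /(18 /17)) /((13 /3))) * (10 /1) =-154.74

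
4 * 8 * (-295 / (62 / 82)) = -387040 / 31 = -12485.16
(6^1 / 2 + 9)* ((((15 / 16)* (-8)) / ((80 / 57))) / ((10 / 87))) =-44631 / 80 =-557.89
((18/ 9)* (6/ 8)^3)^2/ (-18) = -81/ 2048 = -0.04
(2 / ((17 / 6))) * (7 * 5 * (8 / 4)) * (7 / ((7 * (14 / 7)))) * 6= 2520 / 17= 148.24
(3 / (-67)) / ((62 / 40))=-60 / 2077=-0.03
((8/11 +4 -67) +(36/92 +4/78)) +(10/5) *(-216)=-4872622/9867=-493.83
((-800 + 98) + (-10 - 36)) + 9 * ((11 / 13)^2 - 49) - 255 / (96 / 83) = -7587559 / 5408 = -1403.02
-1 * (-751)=751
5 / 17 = 0.29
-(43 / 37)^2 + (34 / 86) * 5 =36858 / 58867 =0.63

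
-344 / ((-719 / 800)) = 275200 / 719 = 382.75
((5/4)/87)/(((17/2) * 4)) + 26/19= 307727/224808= 1.37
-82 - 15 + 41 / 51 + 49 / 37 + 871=776.13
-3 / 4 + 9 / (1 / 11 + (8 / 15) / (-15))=88689 / 548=161.84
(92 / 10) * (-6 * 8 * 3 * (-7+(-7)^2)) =-278208 / 5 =-55641.60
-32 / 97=-0.33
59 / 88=0.67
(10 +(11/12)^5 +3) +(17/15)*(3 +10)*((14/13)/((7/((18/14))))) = 144236209/8709120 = 16.56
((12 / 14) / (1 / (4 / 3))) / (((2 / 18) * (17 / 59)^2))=250632 / 2023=123.89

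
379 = 379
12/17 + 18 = 318/17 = 18.71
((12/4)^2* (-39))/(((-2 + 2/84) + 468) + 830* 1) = -14742/54433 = -0.27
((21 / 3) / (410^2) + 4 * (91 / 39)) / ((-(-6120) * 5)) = 4706821 / 15431580000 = 0.00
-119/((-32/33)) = 3927/32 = 122.72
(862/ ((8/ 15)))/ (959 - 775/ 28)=45255/ 26077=1.74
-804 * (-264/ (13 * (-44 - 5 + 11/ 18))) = -57024/ 169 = -337.42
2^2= 4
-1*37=-37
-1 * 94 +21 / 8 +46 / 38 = -13705 / 152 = -90.16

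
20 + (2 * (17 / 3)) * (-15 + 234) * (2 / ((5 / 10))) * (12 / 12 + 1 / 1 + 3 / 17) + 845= 22473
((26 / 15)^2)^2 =456976 / 50625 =9.03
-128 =-128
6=6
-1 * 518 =-518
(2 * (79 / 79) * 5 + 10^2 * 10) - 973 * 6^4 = -1259998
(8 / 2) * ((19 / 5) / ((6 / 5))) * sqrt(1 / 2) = 19 * sqrt(2) / 3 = 8.96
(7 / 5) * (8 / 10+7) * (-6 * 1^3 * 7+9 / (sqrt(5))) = -11466 / 25+2457 * sqrt(5) / 125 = -414.69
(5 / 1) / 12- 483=-5791 / 12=-482.58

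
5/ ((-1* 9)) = -5/ 9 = -0.56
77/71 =1.08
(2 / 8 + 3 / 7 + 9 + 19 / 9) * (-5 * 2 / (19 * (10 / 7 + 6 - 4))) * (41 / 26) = -609055 / 213408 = -2.85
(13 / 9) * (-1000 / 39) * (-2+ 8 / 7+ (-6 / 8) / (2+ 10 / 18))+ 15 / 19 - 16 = 754489 / 27531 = 27.41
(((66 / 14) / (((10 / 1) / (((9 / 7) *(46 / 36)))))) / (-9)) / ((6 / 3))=-0.04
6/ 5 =1.20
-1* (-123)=123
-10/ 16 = -5/ 8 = -0.62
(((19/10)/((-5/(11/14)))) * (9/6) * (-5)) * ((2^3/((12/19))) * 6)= 11913/70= 170.19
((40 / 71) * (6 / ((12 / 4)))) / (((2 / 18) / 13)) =9360 / 71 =131.83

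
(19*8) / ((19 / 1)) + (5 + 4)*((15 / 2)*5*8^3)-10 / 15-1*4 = 518410 / 3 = 172803.33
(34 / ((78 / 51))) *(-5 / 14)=-1445 / 182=-7.94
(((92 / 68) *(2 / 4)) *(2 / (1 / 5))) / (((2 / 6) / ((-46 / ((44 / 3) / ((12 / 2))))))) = -71415 / 187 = -381.90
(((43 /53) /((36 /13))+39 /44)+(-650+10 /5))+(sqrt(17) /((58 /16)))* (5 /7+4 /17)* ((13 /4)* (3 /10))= -3393868 /5247+4407* sqrt(17) /17255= -645.77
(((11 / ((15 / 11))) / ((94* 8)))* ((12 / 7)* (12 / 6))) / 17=121 / 55930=0.00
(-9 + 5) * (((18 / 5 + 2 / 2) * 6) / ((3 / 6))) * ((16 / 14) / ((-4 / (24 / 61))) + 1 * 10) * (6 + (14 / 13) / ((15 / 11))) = -2057093504 / 138775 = -14823.23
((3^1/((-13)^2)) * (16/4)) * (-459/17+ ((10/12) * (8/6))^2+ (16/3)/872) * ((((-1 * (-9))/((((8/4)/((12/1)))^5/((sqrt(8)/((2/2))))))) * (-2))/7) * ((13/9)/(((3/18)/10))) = 62879569920 * sqrt(2)/9919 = 8965131.62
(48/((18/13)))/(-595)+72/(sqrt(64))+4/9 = 50263/5355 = 9.39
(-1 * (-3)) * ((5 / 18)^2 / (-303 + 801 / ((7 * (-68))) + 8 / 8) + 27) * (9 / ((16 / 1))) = 79033609 / 1734636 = 45.56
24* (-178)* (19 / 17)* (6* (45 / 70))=-2191536 / 119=-18416.27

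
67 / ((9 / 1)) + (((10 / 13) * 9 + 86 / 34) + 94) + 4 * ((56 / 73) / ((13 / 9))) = 16410350 / 145197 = 113.02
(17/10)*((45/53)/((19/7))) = 1071/2014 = 0.53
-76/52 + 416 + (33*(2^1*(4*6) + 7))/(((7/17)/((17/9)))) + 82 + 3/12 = 9634433/1092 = 8822.74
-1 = -1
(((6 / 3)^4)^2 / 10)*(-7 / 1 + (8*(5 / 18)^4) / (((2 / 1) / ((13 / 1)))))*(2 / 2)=-5618656 / 32805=-171.27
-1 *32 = -32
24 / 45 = 8 / 15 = 0.53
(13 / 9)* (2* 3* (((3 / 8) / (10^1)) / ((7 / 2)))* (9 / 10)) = 117 / 1400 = 0.08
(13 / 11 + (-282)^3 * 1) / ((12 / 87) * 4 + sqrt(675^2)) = -7153819615 / 215501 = -33196.22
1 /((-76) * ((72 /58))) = -29 /2736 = -0.01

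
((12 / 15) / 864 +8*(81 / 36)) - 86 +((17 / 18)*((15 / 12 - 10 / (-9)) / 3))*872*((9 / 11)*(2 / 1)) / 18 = -970261 / 106920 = -9.07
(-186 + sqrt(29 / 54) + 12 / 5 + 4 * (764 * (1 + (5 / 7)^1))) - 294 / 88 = sqrt(174) / 18 + 7779951 / 1540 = 5052.65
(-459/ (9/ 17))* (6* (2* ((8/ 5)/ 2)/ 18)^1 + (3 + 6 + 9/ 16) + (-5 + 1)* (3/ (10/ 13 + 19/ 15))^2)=-15418325423/ 12608720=-1222.83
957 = 957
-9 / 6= -3 / 2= -1.50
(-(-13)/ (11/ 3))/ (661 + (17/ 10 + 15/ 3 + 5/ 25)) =390/ 73469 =0.01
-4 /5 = -0.80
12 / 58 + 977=28339 / 29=977.21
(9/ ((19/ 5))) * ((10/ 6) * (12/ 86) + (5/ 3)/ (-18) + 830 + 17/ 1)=2006.38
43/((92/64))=688/23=29.91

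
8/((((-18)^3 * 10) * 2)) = -0.00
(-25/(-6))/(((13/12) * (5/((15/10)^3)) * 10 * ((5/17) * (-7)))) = -459/3640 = -0.13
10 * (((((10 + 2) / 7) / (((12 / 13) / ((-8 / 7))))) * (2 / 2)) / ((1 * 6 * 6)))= -260 / 441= -0.59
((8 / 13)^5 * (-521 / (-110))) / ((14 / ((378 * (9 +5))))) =3226632192 / 20421115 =158.00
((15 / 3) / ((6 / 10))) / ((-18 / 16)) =-200 / 27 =-7.41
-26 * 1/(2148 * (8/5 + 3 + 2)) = -65/35442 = -0.00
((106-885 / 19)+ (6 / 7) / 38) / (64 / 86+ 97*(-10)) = -169979 / 2771587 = -0.06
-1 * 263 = -263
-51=-51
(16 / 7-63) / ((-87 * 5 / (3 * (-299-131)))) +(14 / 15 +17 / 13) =-7038539 / 39585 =-177.81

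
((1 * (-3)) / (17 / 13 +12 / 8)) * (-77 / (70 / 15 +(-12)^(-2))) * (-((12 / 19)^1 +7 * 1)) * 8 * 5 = -5016211200 / 933451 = -5373.83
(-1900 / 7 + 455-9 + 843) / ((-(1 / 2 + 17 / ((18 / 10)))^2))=-2307852 / 224287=-10.29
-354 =-354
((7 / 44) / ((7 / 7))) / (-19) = -7 / 836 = -0.01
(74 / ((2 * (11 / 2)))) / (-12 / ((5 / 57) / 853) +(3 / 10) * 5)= -740 / 12835779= -0.00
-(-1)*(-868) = -868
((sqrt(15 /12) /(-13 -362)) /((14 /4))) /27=-sqrt(5) /70875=-0.00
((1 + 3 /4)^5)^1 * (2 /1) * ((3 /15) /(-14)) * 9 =-21609 /5120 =-4.22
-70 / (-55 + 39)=35 / 8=4.38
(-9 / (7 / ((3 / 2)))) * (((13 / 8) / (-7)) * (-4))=-351 / 196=-1.79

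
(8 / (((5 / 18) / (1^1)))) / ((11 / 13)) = 1872 / 55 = 34.04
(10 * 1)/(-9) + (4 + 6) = 80/9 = 8.89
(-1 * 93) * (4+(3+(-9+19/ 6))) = -217/ 2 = -108.50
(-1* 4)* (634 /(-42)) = 1268 /21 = 60.38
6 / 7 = 0.86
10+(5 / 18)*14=125 / 9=13.89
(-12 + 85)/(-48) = -73/48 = -1.52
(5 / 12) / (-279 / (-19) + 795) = 95 / 184608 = 0.00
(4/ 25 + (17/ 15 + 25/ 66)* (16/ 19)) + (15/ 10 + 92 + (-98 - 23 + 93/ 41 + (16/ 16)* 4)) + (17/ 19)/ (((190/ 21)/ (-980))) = -2850311081/ 24421650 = -116.71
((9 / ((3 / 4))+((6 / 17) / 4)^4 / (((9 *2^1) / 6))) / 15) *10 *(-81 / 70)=-432973593 / 46771760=-9.26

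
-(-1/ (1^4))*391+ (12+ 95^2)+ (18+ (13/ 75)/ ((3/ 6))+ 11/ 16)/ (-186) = 2104306759/ 223200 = 9427.90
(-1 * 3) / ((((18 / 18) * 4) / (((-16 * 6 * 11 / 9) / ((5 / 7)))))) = 616 / 5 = 123.20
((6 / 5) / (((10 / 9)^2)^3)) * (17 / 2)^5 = 2263710671811 / 80000000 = 28296.38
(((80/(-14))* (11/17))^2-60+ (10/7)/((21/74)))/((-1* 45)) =350864/382347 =0.92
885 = 885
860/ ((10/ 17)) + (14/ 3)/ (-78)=171047/ 117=1461.94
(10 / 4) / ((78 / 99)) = 165 / 52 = 3.17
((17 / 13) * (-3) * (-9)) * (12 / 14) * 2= 5508 / 91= 60.53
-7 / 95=-0.07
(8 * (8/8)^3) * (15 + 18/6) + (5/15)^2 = 1297/9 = 144.11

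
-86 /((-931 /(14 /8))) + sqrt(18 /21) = 43 /266 + sqrt(42) /7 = 1.09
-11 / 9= -1.22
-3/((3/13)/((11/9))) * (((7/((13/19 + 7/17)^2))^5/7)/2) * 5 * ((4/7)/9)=-3031275330932844575674993904005/1251663660245819136562979328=-2421.80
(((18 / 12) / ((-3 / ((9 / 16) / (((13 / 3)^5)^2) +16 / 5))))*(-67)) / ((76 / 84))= 118.48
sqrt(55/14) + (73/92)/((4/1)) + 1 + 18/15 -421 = -770227/1840 + sqrt(770)/14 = -416.62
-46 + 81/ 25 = -1069/ 25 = -42.76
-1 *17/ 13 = -17/ 13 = -1.31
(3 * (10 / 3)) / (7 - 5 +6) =5 / 4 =1.25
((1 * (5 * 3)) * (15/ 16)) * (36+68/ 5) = 1395/ 2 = 697.50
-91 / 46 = -1.98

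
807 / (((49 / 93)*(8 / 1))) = 75051 / 392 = 191.46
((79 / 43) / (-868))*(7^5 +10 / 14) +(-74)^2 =5440.42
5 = 5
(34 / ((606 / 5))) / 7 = 85 / 2121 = 0.04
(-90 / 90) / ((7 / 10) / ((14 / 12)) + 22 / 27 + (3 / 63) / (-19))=-17955 / 25358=-0.71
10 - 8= 2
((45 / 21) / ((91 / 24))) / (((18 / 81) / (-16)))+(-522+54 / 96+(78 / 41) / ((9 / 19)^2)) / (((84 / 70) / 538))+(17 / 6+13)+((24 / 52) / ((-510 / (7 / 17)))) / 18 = -11249326721870261 / 48909828240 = -230001.35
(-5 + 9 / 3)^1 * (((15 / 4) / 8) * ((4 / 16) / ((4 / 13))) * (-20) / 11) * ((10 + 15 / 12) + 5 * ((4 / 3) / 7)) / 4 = 333125 / 78848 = 4.22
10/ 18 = 5/ 9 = 0.56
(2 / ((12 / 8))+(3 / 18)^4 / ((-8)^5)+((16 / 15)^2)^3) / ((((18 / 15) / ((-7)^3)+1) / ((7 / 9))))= 40237679232680783 / 18370967961600000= 2.19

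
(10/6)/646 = 5/1938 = 0.00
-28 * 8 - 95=-319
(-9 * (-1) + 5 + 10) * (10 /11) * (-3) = -720 /11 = -65.45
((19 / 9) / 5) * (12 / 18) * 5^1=38 / 27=1.41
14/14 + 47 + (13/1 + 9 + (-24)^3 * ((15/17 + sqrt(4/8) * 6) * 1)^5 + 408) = -1618172287488 * sqrt(2)/83521 - 30493505615554/1419857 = -48876052.96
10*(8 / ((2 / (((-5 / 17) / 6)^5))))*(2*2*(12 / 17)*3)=-62500 / 651714363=-0.00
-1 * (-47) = 47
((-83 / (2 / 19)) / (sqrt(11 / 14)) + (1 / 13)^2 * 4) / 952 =1 / 40222 - 1577 * sqrt(154) / 20944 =-0.93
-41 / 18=-2.28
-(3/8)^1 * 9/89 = -27/712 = -0.04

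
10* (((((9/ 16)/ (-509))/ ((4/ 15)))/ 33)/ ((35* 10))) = -9/ 2508352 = -0.00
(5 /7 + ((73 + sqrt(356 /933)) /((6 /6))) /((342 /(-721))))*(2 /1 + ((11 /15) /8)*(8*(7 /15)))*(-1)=361.84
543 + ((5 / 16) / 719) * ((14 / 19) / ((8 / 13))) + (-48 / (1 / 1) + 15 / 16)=433600595 / 874304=495.94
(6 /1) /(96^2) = 1 /1536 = 0.00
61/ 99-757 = -756.38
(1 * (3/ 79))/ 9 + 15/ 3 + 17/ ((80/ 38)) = 123991/ 9480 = 13.08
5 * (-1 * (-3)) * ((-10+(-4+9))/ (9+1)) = -7.50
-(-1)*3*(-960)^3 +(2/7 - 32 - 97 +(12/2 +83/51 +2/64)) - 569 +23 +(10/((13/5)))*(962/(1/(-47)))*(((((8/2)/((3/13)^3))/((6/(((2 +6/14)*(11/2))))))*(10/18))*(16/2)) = -8922809264119649/2776032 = -3214231415.24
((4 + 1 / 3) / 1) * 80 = 346.67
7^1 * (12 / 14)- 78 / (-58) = 213 / 29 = 7.34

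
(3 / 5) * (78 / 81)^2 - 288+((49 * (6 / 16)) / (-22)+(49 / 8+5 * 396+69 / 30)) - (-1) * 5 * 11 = 1755.15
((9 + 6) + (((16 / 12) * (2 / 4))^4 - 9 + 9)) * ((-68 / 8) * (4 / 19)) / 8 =-20927 / 6156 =-3.40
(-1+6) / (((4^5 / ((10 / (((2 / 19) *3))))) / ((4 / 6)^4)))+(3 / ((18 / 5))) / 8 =2095 / 15552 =0.13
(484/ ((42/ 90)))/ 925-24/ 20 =-102/ 1295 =-0.08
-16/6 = -8/3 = -2.67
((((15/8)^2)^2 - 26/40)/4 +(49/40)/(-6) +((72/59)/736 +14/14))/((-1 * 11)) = -1242239171/3668459520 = -0.34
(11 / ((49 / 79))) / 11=79 / 49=1.61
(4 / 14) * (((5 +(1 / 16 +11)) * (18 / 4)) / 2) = 2313 / 224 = 10.33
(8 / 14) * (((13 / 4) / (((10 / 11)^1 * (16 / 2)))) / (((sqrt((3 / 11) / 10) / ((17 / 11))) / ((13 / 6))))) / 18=2873 * sqrt(330) / 181440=0.29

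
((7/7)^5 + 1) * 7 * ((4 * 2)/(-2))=-56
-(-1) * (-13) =-13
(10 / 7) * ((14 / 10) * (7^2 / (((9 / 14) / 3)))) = 1372 / 3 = 457.33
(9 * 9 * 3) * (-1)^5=-243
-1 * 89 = -89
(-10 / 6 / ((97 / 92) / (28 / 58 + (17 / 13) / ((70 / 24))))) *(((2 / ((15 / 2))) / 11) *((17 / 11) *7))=-76861216 / 199118205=-0.39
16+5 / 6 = 101 / 6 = 16.83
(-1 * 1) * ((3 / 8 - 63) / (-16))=-501 / 128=-3.91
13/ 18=0.72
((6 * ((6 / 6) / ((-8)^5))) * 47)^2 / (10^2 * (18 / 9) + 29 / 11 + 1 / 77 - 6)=1530837 / 4064649674752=0.00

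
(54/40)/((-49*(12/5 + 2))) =-27/4312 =-0.01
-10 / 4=-5 / 2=-2.50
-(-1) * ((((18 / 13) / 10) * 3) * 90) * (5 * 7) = 17010 / 13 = 1308.46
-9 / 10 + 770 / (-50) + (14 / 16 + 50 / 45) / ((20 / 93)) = -3391 / 480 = -7.06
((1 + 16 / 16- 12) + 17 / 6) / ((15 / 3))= -43 / 30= -1.43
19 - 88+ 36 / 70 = -2397 / 35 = -68.49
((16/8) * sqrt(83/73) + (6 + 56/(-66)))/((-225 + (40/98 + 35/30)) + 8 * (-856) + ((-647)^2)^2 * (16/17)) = 9996 * sqrt(6059)/60173777694138593 + 283220/9067281570349651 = 0.00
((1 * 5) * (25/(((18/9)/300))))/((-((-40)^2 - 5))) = -3750/319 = -11.76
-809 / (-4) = 809 / 4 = 202.25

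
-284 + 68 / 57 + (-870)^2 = 43127180 / 57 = 756617.19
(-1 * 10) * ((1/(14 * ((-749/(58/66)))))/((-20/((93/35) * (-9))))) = 8091/8074220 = 0.00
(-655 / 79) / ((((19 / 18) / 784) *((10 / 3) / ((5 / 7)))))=-1980720 / 1501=-1319.60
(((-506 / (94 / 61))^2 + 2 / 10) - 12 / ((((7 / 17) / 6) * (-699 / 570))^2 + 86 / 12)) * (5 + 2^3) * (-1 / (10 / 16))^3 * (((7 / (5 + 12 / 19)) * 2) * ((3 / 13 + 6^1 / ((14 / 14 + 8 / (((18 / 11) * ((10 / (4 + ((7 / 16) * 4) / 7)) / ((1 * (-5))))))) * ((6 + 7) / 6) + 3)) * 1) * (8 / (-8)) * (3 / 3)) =-245150616491830297156220928 / 149101162759050442375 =-1644189.84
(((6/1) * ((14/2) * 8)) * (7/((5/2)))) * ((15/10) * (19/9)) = 2979.20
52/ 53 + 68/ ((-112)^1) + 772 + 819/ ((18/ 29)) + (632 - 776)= 2890645/ 1484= 1947.87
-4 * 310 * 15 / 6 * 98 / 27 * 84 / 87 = -8506400 / 783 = -10863.86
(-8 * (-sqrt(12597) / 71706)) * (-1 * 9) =-12 * sqrt(12597) / 11951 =-0.11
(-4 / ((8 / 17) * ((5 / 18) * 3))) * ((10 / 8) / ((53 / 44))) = -561 / 53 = -10.58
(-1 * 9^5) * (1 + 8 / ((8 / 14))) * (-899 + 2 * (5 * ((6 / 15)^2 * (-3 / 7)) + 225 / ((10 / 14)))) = 1672090533 / 7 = 238870076.14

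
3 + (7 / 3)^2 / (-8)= 167 / 72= 2.32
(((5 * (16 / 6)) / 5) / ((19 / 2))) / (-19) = -0.01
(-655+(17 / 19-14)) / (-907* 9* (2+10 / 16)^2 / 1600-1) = 1299865600 / 70343377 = 18.48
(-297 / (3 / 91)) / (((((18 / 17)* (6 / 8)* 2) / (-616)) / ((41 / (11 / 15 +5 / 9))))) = 3223360140 / 29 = 111150349.66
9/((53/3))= 0.51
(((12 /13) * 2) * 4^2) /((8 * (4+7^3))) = 48 /4511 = 0.01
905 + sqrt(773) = 932.80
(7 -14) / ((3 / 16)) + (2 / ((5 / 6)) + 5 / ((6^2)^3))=-8149223 / 233280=-34.93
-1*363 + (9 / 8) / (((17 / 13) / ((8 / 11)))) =-67764 / 187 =-362.37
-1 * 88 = -88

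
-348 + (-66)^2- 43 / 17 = 68093 / 17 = 4005.47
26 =26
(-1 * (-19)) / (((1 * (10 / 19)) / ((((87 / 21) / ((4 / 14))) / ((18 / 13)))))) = 136097 / 360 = 378.05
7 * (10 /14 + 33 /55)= 46 /5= 9.20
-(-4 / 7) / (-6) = -0.10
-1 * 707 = -707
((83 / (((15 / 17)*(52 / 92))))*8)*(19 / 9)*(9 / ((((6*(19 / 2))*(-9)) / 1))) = -259624 / 5265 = -49.31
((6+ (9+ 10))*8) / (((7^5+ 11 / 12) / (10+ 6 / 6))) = 5280 / 40339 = 0.13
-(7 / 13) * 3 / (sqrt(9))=-7 / 13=-0.54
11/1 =11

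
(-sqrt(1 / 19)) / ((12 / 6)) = -sqrt(19) / 38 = -0.11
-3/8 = -0.38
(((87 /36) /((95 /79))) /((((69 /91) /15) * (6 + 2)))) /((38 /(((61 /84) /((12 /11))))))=19984393 /229561344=0.09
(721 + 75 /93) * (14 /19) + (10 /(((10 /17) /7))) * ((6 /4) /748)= 27579601 /51832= 532.10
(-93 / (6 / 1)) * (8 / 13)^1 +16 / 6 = -268 / 39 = -6.87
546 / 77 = 78 / 11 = 7.09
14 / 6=7 / 3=2.33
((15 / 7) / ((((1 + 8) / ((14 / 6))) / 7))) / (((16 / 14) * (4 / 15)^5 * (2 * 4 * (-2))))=-20671875 / 131072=-157.71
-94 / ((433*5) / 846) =-79524 / 2165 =-36.73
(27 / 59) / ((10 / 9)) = 243 / 590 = 0.41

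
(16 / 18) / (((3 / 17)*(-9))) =-136 / 243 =-0.56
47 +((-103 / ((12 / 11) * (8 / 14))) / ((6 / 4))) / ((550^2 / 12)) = 7754279 / 165000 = 47.00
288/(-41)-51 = -2379/41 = -58.02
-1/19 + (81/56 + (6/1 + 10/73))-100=-7182269/77672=-92.47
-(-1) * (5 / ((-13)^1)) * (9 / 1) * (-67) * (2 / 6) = 1005 / 13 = 77.31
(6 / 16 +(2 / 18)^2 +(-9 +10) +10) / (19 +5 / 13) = 95927 / 163296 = 0.59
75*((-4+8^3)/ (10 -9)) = 38100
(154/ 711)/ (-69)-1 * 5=-245449/ 49059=-5.00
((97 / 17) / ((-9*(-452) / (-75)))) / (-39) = 2425 / 899028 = 0.00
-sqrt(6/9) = -sqrt(6)/3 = -0.82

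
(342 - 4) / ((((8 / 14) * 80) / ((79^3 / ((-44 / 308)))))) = -4082855959 / 160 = -25517849.74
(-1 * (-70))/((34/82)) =2870/17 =168.82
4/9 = 0.44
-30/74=-15/37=-0.41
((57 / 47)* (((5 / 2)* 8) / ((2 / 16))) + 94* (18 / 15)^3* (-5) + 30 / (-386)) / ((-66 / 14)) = 327112821 / 2494525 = 131.13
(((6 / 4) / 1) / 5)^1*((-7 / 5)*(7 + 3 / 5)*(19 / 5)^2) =-144039 / 3125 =-46.09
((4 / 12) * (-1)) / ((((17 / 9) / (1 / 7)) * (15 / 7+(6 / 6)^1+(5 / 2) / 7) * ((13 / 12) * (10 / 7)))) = -0.00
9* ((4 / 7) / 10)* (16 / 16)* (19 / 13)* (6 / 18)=114 / 455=0.25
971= 971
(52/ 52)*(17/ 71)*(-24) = -408/ 71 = -5.75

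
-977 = -977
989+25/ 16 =15849/ 16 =990.56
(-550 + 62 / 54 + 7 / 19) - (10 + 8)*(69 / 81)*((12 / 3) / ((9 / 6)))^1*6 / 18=-288364 / 513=-562.11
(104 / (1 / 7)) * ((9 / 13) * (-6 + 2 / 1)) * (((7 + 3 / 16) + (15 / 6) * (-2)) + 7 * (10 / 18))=-12250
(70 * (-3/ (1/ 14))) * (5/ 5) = -2940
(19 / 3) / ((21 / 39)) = 247 / 21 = 11.76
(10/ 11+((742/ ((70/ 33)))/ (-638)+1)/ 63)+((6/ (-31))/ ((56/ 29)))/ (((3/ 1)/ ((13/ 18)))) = 2470241/ 2768920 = 0.89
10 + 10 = 20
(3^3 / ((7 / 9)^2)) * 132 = 288684 / 49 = 5891.51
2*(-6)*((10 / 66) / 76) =-5 / 209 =-0.02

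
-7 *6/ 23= -42/ 23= -1.83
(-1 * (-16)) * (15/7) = 240/7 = 34.29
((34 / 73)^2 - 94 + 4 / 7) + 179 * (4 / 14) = -1569292 / 37303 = -42.07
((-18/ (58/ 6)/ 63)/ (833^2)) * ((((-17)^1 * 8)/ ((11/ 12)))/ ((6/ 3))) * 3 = 864/ 91144361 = 0.00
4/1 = 4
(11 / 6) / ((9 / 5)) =55 / 54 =1.02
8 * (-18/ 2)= -72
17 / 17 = 1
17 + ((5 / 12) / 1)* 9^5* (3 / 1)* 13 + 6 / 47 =180397915 / 188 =959563.38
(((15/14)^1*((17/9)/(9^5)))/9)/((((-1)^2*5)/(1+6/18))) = 0.00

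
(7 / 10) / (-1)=-7 / 10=-0.70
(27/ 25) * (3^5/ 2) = 6561/ 50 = 131.22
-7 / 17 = -0.41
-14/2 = -7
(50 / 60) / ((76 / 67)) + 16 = 7631 / 456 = 16.73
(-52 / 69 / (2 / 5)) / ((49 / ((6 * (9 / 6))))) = -390 / 1127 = -0.35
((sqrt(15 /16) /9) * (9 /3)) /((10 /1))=sqrt(15) /120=0.03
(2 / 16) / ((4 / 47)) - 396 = -12625 / 32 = -394.53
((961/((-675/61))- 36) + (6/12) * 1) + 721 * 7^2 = 47528983/1350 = 35206.65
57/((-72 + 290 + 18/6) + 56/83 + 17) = 4731/19810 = 0.24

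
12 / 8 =3 / 2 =1.50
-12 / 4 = -3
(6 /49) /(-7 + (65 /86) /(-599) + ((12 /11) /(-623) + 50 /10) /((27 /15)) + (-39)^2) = 2723339124 /33734002462279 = 0.00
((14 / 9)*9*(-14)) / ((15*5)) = -196 / 75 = -2.61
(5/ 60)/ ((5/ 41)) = 41/ 60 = 0.68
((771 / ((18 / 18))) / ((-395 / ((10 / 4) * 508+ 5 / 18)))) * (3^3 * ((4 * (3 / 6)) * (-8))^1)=1071123.95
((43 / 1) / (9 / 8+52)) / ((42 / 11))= 1892 / 8925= 0.21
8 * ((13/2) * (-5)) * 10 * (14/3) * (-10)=364000/3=121333.33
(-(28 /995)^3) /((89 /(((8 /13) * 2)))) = -351232 /1139731630375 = -0.00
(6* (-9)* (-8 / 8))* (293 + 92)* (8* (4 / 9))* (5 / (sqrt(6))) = 61600* sqrt(6) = 150888.57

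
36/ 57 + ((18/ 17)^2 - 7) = -28813/ 5491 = -5.25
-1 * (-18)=18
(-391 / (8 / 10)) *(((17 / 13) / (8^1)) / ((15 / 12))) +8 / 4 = -6439 / 104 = -61.91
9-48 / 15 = 29 / 5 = 5.80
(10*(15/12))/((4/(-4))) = -25/2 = -12.50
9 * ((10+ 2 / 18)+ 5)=136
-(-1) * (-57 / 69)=-19 / 23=-0.83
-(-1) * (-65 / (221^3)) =-5 / 830297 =-0.00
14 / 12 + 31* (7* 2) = 435.17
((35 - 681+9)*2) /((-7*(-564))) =-91 /282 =-0.32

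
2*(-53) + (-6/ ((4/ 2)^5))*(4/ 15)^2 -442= -41101/ 75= -548.01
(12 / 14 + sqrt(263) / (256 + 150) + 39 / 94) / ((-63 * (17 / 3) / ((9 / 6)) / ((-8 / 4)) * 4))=sqrt(263) / 193256 + 837 / 313208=0.00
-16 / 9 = -1.78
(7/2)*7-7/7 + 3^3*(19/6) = 109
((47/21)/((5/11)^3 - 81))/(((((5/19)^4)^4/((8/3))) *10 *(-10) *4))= 18044029508549677386620317/51759475708007812500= 348613.07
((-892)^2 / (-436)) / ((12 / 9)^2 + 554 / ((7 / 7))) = -895122 / 272609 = -3.28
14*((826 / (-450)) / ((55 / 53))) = -24.76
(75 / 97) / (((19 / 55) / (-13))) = -53625 / 1843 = -29.10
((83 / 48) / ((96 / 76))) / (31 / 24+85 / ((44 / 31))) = 17347 / 775248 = 0.02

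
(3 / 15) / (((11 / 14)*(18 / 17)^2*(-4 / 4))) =-2023 / 8910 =-0.23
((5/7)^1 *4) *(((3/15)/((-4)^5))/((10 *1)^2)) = -1/179200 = -0.00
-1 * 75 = -75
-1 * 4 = -4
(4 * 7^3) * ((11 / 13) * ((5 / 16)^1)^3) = 471625 / 13312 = 35.43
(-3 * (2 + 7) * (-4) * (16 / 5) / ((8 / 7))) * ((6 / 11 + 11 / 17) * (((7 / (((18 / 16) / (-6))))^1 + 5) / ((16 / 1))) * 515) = -140363559 / 374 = -375303.63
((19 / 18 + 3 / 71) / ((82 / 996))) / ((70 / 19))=2212531 / 611310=3.62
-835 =-835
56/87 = 0.64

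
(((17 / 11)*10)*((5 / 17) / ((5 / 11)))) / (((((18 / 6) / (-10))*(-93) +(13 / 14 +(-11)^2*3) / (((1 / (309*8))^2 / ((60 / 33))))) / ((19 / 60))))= 7315 / 9340333408449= 0.00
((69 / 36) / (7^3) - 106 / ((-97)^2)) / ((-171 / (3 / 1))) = 219889 / 2207464308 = 0.00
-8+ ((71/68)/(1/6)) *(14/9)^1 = 89/51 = 1.75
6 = 6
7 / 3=2.33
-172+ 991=819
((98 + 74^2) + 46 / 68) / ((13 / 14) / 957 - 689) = -1269721761 / 156930553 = -8.09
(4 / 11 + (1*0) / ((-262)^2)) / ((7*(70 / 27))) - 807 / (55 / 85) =-3361101 / 2695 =-1247.16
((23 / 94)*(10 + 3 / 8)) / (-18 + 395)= 1909 / 283504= 0.01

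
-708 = -708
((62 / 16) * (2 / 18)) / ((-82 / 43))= -1333 / 5904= -0.23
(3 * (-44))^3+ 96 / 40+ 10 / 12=-68998943 / 30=-2299964.77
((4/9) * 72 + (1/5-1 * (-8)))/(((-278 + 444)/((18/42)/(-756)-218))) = -25765051/488040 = -52.79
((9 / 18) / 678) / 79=1 / 107124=0.00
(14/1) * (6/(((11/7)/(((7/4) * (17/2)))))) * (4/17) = 187.09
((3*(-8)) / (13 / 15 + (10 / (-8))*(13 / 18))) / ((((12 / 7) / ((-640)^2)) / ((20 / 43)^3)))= 16515072000000 / 1033591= 15978343.46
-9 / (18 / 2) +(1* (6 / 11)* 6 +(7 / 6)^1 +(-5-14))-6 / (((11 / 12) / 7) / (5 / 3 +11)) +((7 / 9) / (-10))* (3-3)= -39331 / 66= -595.92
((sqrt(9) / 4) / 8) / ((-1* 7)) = -3 / 224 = -0.01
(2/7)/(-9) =-2/63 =-0.03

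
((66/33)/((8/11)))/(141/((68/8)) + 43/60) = 2805/17651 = 0.16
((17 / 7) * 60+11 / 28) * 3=12273 / 28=438.32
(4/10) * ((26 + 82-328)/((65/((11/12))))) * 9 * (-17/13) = 14.61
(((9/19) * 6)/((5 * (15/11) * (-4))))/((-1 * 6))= 33/1900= 0.02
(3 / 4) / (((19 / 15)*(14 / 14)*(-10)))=-0.06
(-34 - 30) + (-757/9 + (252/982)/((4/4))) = -653369/4419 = -147.85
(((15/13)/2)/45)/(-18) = -1/1404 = -0.00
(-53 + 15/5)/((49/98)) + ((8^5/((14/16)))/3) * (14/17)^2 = 7253332/867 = 8366.01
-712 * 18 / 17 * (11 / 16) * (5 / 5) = -8811 / 17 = -518.29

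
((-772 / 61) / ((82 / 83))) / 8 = -16019 / 10004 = -1.60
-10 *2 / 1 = -20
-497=-497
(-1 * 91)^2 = 8281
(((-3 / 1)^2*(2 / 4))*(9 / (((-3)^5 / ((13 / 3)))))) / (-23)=13 / 414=0.03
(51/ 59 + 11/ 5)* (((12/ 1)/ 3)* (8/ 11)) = 28928/ 3245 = 8.91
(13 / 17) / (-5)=-13 / 85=-0.15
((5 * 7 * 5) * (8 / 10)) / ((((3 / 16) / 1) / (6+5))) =24640 / 3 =8213.33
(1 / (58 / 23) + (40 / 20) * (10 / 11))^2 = 1996569 / 407044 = 4.91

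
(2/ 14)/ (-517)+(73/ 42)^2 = 2754841/ 911988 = 3.02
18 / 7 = 2.57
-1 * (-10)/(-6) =-5/3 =-1.67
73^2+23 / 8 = 42655 / 8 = 5331.88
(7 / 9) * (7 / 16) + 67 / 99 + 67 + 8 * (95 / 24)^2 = 193.36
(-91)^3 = -753571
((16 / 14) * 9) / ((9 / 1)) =8 / 7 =1.14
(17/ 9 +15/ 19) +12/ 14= 4232/ 1197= 3.54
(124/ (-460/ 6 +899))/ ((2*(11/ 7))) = 1302/ 27137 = 0.05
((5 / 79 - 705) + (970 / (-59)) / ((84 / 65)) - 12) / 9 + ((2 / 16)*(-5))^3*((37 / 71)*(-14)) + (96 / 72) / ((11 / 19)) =-13560020805059 / 176129420544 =-76.99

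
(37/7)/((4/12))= 111/7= 15.86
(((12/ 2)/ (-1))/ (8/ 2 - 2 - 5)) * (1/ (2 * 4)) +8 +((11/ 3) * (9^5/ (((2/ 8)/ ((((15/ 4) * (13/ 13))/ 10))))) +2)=1299119/ 4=324779.75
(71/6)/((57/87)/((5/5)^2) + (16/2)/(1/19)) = 2059/26562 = 0.08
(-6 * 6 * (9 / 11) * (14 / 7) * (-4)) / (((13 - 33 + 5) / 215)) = -37152 / 11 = -3377.45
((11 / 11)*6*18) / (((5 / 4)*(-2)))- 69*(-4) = 1164 / 5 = 232.80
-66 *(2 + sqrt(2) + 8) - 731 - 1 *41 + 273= -1159 - 66 *sqrt(2)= -1252.34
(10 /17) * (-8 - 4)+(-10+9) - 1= -154 /17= -9.06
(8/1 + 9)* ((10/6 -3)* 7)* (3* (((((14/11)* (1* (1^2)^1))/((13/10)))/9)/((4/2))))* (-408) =4531520/429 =10562.98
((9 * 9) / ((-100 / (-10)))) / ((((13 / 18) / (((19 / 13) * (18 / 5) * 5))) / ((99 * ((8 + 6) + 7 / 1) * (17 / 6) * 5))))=1468607679 / 169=8689986.27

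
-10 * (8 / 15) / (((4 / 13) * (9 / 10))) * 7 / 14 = -9.63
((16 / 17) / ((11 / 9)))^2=20736 / 34969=0.59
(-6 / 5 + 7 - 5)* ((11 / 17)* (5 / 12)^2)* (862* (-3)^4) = 213345 / 34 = 6274.85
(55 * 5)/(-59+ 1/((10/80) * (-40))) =-1375/296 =-4.65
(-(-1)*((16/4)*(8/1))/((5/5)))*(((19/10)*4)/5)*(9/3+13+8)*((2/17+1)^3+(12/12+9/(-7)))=1114449408/859775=1296.21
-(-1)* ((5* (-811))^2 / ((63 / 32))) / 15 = 105235360 / 189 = 556800.85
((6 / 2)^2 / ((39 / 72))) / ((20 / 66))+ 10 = 4214 / 65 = 64.83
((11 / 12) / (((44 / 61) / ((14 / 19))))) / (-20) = -427 / 9120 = -0.05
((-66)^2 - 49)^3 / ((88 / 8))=79895922443 / 11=7263265676.64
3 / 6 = 1 / 2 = 0.50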